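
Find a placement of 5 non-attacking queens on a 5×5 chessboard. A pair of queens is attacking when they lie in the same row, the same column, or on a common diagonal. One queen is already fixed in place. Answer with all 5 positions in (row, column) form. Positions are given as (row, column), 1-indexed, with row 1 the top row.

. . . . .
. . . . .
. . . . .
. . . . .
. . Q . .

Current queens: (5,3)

Row 1: attacked by (5,3)→{3}. Safe: 1, 2, 4, 5. Place at column 1.
Row 2: attacked by (1,1)→{1,2}; (5,3)→{3}. Safe: 4, 5. Place at column 4.
Row 3: attacked by (1,1)→{1,3}; (2,4)→{3,4,5}; (5,3)→{1,3,5}. Safe: 2. Place at column 2.
Row 4: attacked by (1,1)→{1,4}; (2,4)→{2,4}; (3,2)→{1,2,3}; (5,3)→{2,3,4}. Safe: 5. Place at column 5.
Columns [1, 4, 2, 5, 3], r−c [0, -2, 1, -1, 2], r+c [2, 6, 5, 9, 8] are all distinct, so no two queens attack.

(1,1) (2,4) (3,2) (4,5) (5,3)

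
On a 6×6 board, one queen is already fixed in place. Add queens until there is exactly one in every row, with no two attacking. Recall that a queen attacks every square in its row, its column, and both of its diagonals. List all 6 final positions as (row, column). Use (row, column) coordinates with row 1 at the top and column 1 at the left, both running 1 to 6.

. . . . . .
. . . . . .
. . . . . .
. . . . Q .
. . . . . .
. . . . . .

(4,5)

Row 1: attacked by (4,5)→{2,5}. Safe: 1, 3, 4, 6. Place at column 3.
Row 2: attacked by (1,3)→{2,3,4}; (4,5)→{3,5}. Safe: 1, 6. Place at column 6.
Row 3: attacked by (1,3)→{1,3,5}; (2,6)→{5,6}; (4,5)→{4,5,6}. Safe: 2. Place at column 2.
Row 5: attacked by (1,3)→{3}; (2,6)→{3,6}; (3,2)→{2,4}; (4,5)→{4,5,6}. Safe: 1. Place at column 1.
Row 6: attacked by (1,3)→{3}; (2,6)→{2,6}; (3,2)→{2,5}; (4,5)→{3,5}; (5,1)→{1,2}. Safe: 4. Place at column 4.
Columns [3, 6, 2, 5, 1, 4], r−c [-2, -4, 1, -1, 4, 2], r+c [4, 8, 5, 9, 6, 10] are all distinct, so no two queens attack.

(1,3) (2,6) (3,2) (4,5) (5,1) (6,4)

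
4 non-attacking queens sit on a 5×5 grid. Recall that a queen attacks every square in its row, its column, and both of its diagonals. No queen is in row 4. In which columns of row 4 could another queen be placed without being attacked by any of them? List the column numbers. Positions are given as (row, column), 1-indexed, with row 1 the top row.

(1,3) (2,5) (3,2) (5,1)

columns 4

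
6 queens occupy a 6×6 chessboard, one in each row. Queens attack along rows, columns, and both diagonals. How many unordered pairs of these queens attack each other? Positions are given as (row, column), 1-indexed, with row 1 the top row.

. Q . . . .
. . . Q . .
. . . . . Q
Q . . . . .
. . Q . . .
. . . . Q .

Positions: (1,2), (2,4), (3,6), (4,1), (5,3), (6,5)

All columns are distinct and no two queens satisfy |Δrow| = |Δcol|, so no pair attacks.

0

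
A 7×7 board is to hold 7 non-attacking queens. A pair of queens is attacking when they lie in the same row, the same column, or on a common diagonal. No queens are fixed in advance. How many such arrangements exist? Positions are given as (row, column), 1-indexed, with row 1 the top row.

Branch on row 1: col 1 → 4; col 2 → 7; col 3 → 6; col 4 → 6; col 5 → 6; col 6 → 7; col 7 → 4.
Sum: 4 + 7 + 6 + 6 + 6 + 7 + 4 = 40.
(This is the classic 7-queens count.)

40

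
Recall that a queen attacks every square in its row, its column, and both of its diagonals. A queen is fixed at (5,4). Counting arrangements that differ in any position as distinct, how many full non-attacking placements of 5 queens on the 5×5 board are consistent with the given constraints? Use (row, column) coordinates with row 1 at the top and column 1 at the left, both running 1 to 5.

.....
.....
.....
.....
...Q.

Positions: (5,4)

Branch on row 1: col 1 → 1; col 2 → 1; col 3 → 0; col 5 → 0.
Sum: 1 + 1 + 0 + 0 = 2.

2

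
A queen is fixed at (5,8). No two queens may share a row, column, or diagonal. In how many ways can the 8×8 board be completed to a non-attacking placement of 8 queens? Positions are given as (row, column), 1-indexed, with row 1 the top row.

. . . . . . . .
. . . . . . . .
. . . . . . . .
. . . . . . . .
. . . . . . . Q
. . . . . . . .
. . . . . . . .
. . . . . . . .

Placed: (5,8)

18

Branch on row 1: col 1 → 1; col 2 → 1; col 3 → 4; col 5 → 5; col 6 → 4; col 7 → 3.
Sum: 1 + 1 + 4 + 5 + 4 + 3 = 18.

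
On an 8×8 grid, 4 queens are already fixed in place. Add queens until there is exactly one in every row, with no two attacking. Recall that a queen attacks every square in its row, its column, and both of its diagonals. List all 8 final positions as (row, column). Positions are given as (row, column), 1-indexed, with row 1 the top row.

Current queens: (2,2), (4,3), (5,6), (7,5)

(1,4) (2,2) (3,7) (4,3) (5,6) (6,8) (7,5) (8,1)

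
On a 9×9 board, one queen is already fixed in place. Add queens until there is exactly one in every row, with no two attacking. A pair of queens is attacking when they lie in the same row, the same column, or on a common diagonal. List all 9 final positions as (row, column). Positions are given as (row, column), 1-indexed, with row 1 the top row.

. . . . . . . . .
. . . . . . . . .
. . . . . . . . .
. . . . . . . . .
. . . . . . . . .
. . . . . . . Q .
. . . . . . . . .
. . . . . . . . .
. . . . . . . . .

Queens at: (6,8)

(1,1) (2,6) (3,9) (4,5) (5,2) (6,8) (7,3) (8,7) (9,4)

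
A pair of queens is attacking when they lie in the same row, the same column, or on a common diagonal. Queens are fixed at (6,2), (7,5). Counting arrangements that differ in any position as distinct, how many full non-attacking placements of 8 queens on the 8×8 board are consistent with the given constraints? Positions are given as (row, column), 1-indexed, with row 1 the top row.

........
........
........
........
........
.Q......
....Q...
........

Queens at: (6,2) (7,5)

2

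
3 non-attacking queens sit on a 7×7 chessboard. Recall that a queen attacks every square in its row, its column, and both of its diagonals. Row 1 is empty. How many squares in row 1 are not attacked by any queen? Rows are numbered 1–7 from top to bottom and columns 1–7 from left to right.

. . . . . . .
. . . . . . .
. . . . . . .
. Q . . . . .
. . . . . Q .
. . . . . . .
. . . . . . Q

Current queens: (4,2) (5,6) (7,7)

2

(4,2) attacks row 1 at column 2 and diagonals 5.
(5,6) attacks row 1 at column 6 and diagonals 2.
(7,7) attacks row 1 at column 7 and diagonals 1.
Attacked columns: {1, 2, 5, 6, 7}. Safe: {3, 4}.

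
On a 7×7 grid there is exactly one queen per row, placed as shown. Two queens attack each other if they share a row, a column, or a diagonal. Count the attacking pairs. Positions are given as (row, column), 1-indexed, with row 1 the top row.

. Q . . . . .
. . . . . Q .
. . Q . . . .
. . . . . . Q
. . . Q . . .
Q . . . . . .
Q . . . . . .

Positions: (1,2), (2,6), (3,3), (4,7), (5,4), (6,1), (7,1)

Same column: (6,1)–(7,1) (column 1).
Same diagonal: (2,6)–(7,1) (|2−7| = |6−1| = 5).
Total attacking pairs: 2.

2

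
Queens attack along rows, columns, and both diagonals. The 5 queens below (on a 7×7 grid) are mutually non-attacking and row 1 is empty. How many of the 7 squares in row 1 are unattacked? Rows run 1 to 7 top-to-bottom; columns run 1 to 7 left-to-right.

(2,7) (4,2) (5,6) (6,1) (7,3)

1

(2,7) attacks row 1 at column 7 and diagonals 6.
(4,2) attacks row 1 at column 2 and diagonals 5.
(5,6) attacks row 1 at column 6 and diagonals 2.
(6,1) attacks row 1 at column 1 and diagonals 6.
(7,3) attacks row 1 at column 3.
Attacked columns: {1, 2, 3, 5, 6, 7}. Safe: {4}.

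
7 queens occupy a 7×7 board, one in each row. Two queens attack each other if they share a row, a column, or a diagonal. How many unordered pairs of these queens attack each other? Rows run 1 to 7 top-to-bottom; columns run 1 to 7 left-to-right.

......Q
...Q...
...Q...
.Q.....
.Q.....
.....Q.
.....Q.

5

Same column: (2,4)–(3,4) (column 4); (4,2)–(5,2) (column 2); (6,6)–(7,6) (column 6).
Same diagonal: (2,4)–(4,2) (|2−4| = |4−2| = 2); (3,4)–(5,2) (|3−5| = |4−2| = 2).
Total attacking pairs: 5.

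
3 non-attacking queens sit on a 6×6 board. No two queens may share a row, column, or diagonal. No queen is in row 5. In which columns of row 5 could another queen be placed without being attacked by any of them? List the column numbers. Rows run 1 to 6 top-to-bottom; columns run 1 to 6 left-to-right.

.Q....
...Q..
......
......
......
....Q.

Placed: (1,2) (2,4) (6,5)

(1,2) attacks row 5 at column 2 and diagonals 6.
(2,4) attacks row 5 at column 4 and diagonals 1.
(6,5) attacks row 5 at column 5 and diagonals 4, 6.
Attacked columns: {1, 2, 4, 5, 6}. Safe: {3}.

columns 3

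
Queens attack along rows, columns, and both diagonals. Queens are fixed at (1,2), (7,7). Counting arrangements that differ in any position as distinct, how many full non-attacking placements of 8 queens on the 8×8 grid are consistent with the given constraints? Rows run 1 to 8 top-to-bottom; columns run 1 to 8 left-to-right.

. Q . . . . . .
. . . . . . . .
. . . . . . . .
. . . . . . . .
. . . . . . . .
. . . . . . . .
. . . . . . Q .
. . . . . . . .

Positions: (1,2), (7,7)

Branch on row 2: col 4 → 1; col 5 → 0; col 6 → 1; col 8 → 1.
Sum: 1 + 0 + 1 + 1 = 3.

3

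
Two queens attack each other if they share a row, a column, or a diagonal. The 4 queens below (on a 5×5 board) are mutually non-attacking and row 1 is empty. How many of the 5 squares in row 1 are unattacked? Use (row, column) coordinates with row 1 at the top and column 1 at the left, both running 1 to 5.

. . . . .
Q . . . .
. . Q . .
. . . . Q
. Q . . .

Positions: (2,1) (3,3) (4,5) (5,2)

(2,1) attacks row 1 at column 1 and diagonals 2.
(3,3) attacks row 1 at column 3 and diagonals 1, 5.
(4,5) attacks row 1 at column 5 and diagonals 2.
(5,2) attacks row 1 at column 2.
Attacked columns: {1, 2, 3, 5}. Safe: {4}.

1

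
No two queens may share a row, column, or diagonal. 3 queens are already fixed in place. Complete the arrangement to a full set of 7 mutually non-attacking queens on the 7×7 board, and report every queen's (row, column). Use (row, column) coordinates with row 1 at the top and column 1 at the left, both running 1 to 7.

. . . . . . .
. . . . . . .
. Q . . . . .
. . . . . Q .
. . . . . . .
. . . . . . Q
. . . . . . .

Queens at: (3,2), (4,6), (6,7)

(1,1) (2,5) (3,2) (4,6) (5,3) (6,7) (7,4)

Row 1: attacked by (3,2)→{2,4}; (4,6)→{3,6}; (6,7)→{2,7}. Safe: 1, 5. Place at column 1.
Row 2: attacked by (1,1)→{1,2}; (3,2)→{1,2,3}; (4,6)→{4,6}; (6,7)→{3,7}. Safe: 5. Place at column 5.
Row 5: attacked by (1,1)→{1,5}; (2,5)→{2,5}; (3,2)→{2,4}; (4,6)→{5,6,7}; (6,7)→{6,7}. Safe: 3. Place at column 3.
Row 7: attacked by (1,1)→{1,7}; (2,5)→{5}; (3,2)→{2,6}; (4,6)→{3,6}; (5,3)→{1,3,5}; (6,7)→{6,7}. Safe: 4. Place at column 4.
Columns [1, 5, 2, 6, 3, 7, 4], r−c [0, -3, 1, -2, 2, -1, 3], r+c [2, 7, 5, 10, 8, 13, 11] are all distinct, so no two queens attack.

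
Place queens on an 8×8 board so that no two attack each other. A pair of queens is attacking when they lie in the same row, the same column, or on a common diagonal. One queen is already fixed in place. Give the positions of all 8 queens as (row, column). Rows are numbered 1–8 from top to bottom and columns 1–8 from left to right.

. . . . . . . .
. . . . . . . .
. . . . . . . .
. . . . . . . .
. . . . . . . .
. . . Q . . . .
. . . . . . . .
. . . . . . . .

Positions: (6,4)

(1,1) (2,6) (3,8) (4,3) (5,7) (6,4) (7,2) (8,5)

Row 1: attacked by (6,4)→{4}. Safe: 1, 2, 3, 5, 6, 7, 8. Place at column 1.
Row 2: attacked by (1,1)→{1,2}; (6,4)→{4,8}. Safe: 3, 5, 6, 7. Place at column 6.
Row 3: attacked by (1,1)→{1,3}; (2,6)→{5,6,7}; (6,4)→{1,4,7}. Safe: 2, 8. Place at column 8.
Row 4: attacked by (1,1)→{1,4}; (2,6)→{4,6,8}; (3,8)→{7,8}; (6,4)→{2,4,6}. Safe: 3, 5. Place at column 3.
Row 5: attacked by (1,1)→{1,5}; (2,6)→{3,6}; (3,8)→{6,8}; (4,3)→{2,3,4}; (6,4)→{3,4,5}. Safe: 7. Place at column 7.
Row 7: attacked by (1,1)→{1,7}; (2,6)→{1,6}; (3,8)→{4,8}; (4,3)→{3,6}; (5,7)→{5,7}; (6,4)→{3,4,5}. Safe: 2. Place at column 2.
Row 8: attacked by (1,1)→{1,8}; (2,6)→{6}; (3,8)→{3,8}; (4,3)→{3,7}; (5,7)→{4,7}; (6,4)→{2,4,6}; (7,2)→{1,2,3}. Safe: 5. Place at column 5.
Columns [1, 6, 8, 3, 7, 4, 2, 5], r−c [0, -4, -5, 1, -2, 2, 5, 3], r+c [2, 8, 11, 7, 12, 10, 9, 13] are all distinct, so no two queens attack.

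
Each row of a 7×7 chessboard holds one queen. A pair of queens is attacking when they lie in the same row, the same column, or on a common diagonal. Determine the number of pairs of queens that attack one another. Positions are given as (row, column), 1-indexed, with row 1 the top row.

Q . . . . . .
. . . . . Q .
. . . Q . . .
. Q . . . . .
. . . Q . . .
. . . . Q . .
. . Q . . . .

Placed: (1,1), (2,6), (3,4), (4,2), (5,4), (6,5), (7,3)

Same column: (3,4)–(5,4) (column 4).
Same diagonal: (5,4)–(6,5) (|5−6| = |4−5| = 1).
Total attacking pairs: 2.

2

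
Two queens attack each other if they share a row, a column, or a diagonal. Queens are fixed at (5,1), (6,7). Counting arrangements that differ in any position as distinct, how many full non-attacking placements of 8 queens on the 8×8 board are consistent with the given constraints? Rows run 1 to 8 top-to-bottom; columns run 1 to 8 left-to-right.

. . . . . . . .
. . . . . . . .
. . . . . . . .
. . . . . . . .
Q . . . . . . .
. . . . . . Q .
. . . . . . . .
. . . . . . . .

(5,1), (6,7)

6

Branch on row 1: col 3 → 2; col 4 → 2; col 6 → 1; col 8 → 1.
Sum: 2 + 2 + 1 + 1 = 6.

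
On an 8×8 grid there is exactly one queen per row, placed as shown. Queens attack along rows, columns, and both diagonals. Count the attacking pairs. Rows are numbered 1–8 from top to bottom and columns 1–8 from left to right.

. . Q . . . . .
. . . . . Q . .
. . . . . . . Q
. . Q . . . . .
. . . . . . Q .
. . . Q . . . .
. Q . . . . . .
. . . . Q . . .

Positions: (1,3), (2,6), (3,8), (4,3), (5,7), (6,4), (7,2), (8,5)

2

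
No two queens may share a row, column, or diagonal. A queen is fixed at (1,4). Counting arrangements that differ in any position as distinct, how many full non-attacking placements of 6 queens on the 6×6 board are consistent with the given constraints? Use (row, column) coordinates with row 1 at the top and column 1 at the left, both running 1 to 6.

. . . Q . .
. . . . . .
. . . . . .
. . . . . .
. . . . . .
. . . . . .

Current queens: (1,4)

Branch on row 2: col 1 → 1; col 2 → 0; col 6 → 0.
Sum: 1 + 0 + 0 = 1.

1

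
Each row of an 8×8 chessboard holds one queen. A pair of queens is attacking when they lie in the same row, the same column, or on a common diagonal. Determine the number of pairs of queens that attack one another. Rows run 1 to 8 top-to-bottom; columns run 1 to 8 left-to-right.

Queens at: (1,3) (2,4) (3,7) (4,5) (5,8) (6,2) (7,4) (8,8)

3

Same column: (2,4)–(7,4) (column 4); (5,8)–(8,8) (column 8).
Same diagonal: (1,3)–(2,4) (|1−2| = |3−4| = 1).
Total attacking pairs: 3.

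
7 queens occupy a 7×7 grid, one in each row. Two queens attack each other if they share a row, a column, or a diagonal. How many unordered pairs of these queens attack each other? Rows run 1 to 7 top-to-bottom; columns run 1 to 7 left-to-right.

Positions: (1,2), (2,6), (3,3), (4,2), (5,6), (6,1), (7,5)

5

Same column: (1,2)–(4,2) (column 2); (2,6)–(5,6) (column 6).
Same diagonal: (1,2)–(5,6) (|1−5| = |2−6| = 4); (3,3)–(4,2) (|3−4| = |3−2| = 1); (4,2)–(7,5) (|4−7| = |2−5| = 3).
Total attacking pairs: 5.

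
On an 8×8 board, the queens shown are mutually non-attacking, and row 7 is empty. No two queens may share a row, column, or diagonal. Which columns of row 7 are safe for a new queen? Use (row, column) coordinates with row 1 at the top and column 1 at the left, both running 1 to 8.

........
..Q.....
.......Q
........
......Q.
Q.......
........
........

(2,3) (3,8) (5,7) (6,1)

columns 6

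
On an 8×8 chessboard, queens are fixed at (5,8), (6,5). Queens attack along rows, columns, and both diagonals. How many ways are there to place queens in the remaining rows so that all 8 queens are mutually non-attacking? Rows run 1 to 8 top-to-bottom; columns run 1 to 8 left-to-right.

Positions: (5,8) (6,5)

Branch on row 1: col 1 → 0; col 2 → 1; col 3 → 2; col 6 → 1; col 7 → 2.
Sum: 0 + 1 + 2 + 1 + 2 = 6.

6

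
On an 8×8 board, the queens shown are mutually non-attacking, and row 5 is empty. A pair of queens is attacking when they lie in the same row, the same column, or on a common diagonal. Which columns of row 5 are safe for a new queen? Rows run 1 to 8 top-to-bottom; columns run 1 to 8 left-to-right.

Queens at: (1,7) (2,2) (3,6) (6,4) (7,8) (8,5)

(1,7) attacks row 5 at column 7 and diagonals 3.
(2,2) attacks row 5 at column 2 and diagonals 5.
(3,6) attacks row 5 at column 6 and diagonals 4, 8.
(6,4) attacks row 5 at column 4 and diagonals 3, 5.
(7,8) attacks row 5 at column 8 and diagonals 6.
(8,5) attacks row 5 at column 5 and diagonals 2, 8.
Attacked columns: {2, 3, 4, 5, 6, 7, 8}. Safe: {1}.

columns 1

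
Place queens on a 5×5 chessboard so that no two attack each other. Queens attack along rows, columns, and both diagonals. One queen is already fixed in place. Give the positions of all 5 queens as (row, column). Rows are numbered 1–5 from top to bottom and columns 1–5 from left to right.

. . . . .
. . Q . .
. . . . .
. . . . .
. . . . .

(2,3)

Row 1: attacked by (2,3)→{2,3,4}. Safe: 1, 5. Place at column 5.
Row 3: attacked by (1,5)→{3,5}; (2,3)→{2,3,4}. Safe: 1. Place at column 1.
Row 4: attacked by (1,5)→{2,5}; (2,3)→{1,3,5}; (3,1)→{1,2}. Safe: 4. Place at column 4.
Row 5: attacked by (1,5)→{1,5}; (2,3)→{3}; (3,1)→{1,3}; (4,4)→{3,4,5}. Safe: 2. Place at column 2.
Columns [5, 3, 1, 4, 2], r−c [-4, -1, 2, 0, 3], r+c [6, 5, 4, 8, 7] are all distinct, so no two queens attack.

(1,5) (2,3) (3,1) (4,4) (5,2)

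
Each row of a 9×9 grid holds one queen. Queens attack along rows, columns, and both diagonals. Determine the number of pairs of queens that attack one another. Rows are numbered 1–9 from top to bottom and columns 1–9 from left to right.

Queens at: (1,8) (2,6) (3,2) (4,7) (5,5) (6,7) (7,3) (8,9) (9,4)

Same column: (4,7)–(6,7) (column 7).
Same diagonal: (5,5)–(7,3) (|5−7| = |5−3| = 2); (6,7)–(8,9) (|6−8| = |7−9| = 2); (6,7)–(9,4) (|6−9| = |7−4| = 3).
Total attacking pairs: 4.

4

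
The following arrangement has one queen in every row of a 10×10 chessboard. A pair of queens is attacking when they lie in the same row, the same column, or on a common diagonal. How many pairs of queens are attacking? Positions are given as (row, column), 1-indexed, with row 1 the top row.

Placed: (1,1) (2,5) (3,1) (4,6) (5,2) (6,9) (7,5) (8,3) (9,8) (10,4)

5

Same column: (1,1)–(3,1) (column 1); (2,5)–(7,5) (column 5).
Same diagonal: (2,5)–(5,2) (|2−5| = |5−2| = 3); (2,5)–(6,9) (|2−6| = |5−9| = 4); (3,1)–(7,5) (|3−7| = |1−5| = 4).
Total attacking pairs: 5.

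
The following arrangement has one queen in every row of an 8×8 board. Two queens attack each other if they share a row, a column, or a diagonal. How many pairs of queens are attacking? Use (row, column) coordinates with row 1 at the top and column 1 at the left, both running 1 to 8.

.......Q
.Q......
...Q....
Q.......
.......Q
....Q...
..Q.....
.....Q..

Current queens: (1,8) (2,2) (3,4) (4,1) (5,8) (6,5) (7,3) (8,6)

Same column: (1,8)–(5,8) (column 8).
Total attacking pairs: 1.

1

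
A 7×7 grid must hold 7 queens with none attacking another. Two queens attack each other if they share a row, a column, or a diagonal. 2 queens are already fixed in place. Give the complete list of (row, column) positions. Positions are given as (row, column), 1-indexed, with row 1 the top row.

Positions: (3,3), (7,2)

Row 1: attacked by (3,3)→{1,3,5}; (7,2)→{2}. Safe: 4, 6, 7. Place at column 7.
Row 2: attacked by (1,7)→{6,7}; (3,3)→{2,3,4}; (7,2)→{2,7}. Safe: 1, 5. Place at column 5.
Row 4: attacked by (1,7)→{4,7}; (2,5)→{3,5,7}; (3,3)→{2,3,4}; (7,2)→{2,5}. Safe: 1, 6. Place at column 1.
Row 5: attacked by (1,7)→{3,7}; (2,5)→{2,5}; (3,3)→{1,3,5}; (4,1)→{1,2}; (7,2)→{2,4}. Safe: 6. Place at column 6.
Row 6: attacked by (1,7)→{2,7}; (2,5)→{1,5}; (3,3)→{3,6}; (4,1)→{1,3}; (5,6)→{5,6,7}; (7,2)→{1,2,3}. Safe: 4. Place at column 4.
Columns [7, 5, 3, 1, 6, 4, 2], r−c [-6, -3, 0, 3, -1, 2, 5], r+c [8, 7, 6, 5, 11, 10, 9] are all distinct, so no two queens attack.

(1,7) (2,5) (3,3) (4,1) (5,6) (6,4) (7,2)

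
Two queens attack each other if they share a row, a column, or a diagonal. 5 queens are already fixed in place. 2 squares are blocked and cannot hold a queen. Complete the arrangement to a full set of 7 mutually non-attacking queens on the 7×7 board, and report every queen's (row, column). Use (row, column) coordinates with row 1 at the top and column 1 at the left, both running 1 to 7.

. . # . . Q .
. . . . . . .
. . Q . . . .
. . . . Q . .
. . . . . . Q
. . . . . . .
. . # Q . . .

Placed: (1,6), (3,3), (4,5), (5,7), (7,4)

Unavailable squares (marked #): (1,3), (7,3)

Row 2: attacked by (1,6)→{5,6,7}; (3,3)→{2,3,4}; (4,5)→{3,5,7}; (5,7)→{4,7}; (7,4)→{4}. Safe: 1. Place at column 1.
Row 6: attacked by (1,6)→{1,6}; (2,1)→{1,5}; (3,3)→{3,6}; (4,5)→{3,5,7}; (5,7)→{6,7}; (7,4)→{3,4,5}. Safe: 2. Place at column 2.
Columns [6, 1, 3, 5, 7, 2, 4], r−c [-5, 1, 0, -1, -2, 4, 3], r+c [7, 3, 6, 9, 12, 8, 11] are all distinct, so no two queens attack.

(1,6) (2,1) (3,3) (4,5) (5,7) (6,2) (7,4)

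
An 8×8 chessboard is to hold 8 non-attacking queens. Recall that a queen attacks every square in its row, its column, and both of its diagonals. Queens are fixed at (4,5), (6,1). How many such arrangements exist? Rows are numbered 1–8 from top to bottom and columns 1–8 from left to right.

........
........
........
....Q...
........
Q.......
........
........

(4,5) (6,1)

3

Branch on row 1: col 3 → 1; col 4 → 1; col 7 → 1.
Sum: 1 + 1 + 1 = 3.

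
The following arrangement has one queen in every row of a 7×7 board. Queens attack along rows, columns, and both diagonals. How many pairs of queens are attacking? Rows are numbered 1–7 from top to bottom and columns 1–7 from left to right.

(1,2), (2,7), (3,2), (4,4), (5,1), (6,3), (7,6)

3

Same column: (1,2)–(3,2) (column 2).
Same diagonal: (2,7)–(6,3) (|2−6| = |7−3| = 4); (3,2)–(7,6) (|3−7| = |2−6| = 4).
Total attacking pairs: 3.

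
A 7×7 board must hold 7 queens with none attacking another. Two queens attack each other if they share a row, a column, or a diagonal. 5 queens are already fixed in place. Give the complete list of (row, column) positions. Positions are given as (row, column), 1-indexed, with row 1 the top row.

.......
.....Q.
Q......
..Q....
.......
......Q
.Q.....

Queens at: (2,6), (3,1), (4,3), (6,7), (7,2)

(1,4) (2,6) (3,1) (4,3) (5,5) (6,7) (7,2)

Row 1: attacked by (2,6)→{5,6,7}; (3,1)→{1,3}; (4,3)→{3,6}; (6,7)→{2,7}; (7,2)→{2}. Safe: 4. Place at column 4.
Row 5: attacked by (1,4)→{4}; (2,6)→{3,6}; (3,1)→{1,3}; (4,3)→{2,3,4}; (6,7)→{6,7}; (7,2)→{2,4}. Safe: 5. Place at column 5.
Columns [4, 6, 1, 3, 5, 7, 2], r−c [-3, -4, 2, 1, 0, -1, 5], r+c [5, 8, 4, 7, 10, 13, 9] are all distinct, so no two queens attack.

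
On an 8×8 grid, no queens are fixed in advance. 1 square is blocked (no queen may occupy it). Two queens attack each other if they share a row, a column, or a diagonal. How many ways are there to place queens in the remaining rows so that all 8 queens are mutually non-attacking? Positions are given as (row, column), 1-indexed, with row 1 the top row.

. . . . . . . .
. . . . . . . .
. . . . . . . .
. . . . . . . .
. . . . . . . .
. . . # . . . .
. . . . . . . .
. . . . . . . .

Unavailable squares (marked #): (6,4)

Branch on row 1: col 1 → 2; col 2 → 6; col 3 → 13; col 4 → 18; col 5 → 17; col 6 → 14; col 7 → 6; col 8 → 4.
Sum: 2 + 6 + 13 + 18 + 17 + 14 + 6 + 4 = 80.

80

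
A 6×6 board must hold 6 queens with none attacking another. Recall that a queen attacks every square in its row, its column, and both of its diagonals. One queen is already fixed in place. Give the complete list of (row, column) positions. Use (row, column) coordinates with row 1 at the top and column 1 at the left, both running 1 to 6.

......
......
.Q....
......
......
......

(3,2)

(1,3) (2,6) (3,2) (4,5) (5,1) (6,4)

Row 1: attacked by (3,2)→{2,4}. Safe: 1, 3, 5, 6. Place at column 3.
Row 2: attacked by (1,3)→{2,3,4}; (3,2)→{1,2,3}. Safe: 5, 6. Place at column 6.
Row 4: attacked by (1,3)→{3,6}; (2,6)→{4,6}; (3,2)→{1,2,3}. Safe: 5. Place at column 5.
Row 5: attacked by (1,3)→{3}; (2,6)→{3,6}; (3,2)→{2,4}; (4,5)→{4,5,6}. Safe: 1. Place at column 1.
Row 6: attacked by (1,3)→{3}; (2,6)→{2,6}; (3,2)→{2,5}; (4,5)→{3,5}; (5,1)→{1,2}. Safe: 4. Place at column 4.
Columns [3, 6, 2, 5, 1, 4], r−c [-2, -4, 1, -1, 4, 2], r+c [4, 8, 5, 9, 6, 10] are all distinct, so no two queens attack.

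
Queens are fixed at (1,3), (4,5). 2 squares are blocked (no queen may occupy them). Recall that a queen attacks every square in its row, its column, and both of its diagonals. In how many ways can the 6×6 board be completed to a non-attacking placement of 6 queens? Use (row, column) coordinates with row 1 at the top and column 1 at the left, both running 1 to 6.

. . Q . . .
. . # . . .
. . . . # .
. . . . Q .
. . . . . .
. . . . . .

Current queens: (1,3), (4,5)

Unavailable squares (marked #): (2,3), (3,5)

1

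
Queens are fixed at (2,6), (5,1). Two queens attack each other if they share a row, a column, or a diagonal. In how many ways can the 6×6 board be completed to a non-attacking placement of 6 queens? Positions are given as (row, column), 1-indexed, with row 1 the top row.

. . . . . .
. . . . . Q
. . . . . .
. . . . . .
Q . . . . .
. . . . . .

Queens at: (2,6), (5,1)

1

Branch on row 1: col 2 → 0; col 3 → 1; col 4 → 0.
Sum: 0 + 1 + 0 = 1.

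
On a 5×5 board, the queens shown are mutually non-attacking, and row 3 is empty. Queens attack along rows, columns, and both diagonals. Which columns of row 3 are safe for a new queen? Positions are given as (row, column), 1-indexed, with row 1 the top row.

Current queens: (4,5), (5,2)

columns 1, 3

(4,5) attacks row 3 at column 5 and diagonals 4.
(5,2) attacks row 3 at column 2 and diagonals 4.
Attacked columns: {2, 4, 5}. Safe: {1, 3}.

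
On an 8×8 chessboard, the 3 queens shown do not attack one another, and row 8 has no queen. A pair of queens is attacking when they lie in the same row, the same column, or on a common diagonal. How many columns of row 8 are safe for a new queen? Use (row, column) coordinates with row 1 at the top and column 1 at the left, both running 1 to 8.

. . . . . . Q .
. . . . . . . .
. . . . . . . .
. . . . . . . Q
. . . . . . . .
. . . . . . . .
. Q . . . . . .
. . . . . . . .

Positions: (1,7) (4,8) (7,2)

2

(1,7) attacks row 8 at column 7.
(4,8) attacks row 8 at column 8 and diagonals 4.
(7,2) attacks row 8 at column 2 and diagonals 1, 3.
Attacked columns: {1, 2, 3, 4, 7, 8}. Safe: {5, 6}.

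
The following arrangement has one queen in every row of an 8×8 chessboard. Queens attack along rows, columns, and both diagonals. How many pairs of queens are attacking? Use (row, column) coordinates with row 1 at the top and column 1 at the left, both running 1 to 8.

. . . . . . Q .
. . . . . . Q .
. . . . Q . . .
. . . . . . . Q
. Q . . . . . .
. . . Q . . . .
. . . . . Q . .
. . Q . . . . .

2

Same column: (1,7)–(2,7) (column 7).
Same diagonal: (1,7)–(3,5) (|1−3| = |7−5| = 2).
Total attacking pairs: 2.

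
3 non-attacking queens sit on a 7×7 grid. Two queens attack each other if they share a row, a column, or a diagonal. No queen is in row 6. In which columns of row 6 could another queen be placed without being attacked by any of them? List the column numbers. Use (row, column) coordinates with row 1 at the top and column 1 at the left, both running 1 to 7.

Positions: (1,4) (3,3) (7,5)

columns 1, 2, 7

(1,4) attacks row 6 at column 4.
(3,3) attacks row 6 at column 3 and diagonals 6.
(7,5) attacks row 6 at column 5 and diagonals 4, 6.
Attacked columns: {3, 4, 5, 6}. Safe: {1, 2, 7}.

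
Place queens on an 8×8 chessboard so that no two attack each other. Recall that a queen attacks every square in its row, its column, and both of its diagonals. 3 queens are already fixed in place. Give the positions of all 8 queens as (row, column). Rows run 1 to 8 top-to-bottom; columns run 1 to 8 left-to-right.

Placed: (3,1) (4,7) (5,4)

Row 1: attacked by (3,1)→{1,3}; (4,7)→{4,7}; (5,4)→{4,8}. Safe: 2, 5, 6. Place at column 2.
Row 2: attacked by (1,2)→{1,2,3}; (3,1)→{1,2}; (4,7)→{5,7}; (5,4)→{1,4,7}. Safe: 6, 8. Place at column 6.
Row 6: attacked by (1,2)→{2,7}; (2,6)→{2,6}; (3,1)→{1,4}; (4,7)→{5,7}; (5,4)→{3,4,5}. Safe: 8. Place at column 8.
Row 7: attacked by (1,2)→{2,8}; (2,6)→{1,6}; (3,1)→{1,5}; (4,7)→{4,7}; (5,4)→{2,4,6}; (6,8)→{7,8}. Safe: 3. Place at column 3.
Row 8: attacked by (1,2)→{2}; (2,6)→{6}; (3,1)→{1,6}; (4,7)→{3,7}; (5,4)→{1,4,7}; (6,8)→{6,8}; (7,3)→{2,3,4}. Safe: 5. Place at column 5.
Columns [2, 6, 1, 7, 4, 8, 3, 5], r−c [-1, -4, 2, -3, 1, -2, 4, 3], r+c [3, 8, 4, 11, 9, 14, 10, 13] are all distinct, so no two queens attack.

(1,2) (2,6) (3,1) (4,7) (5,4) (6,8) (7,3) (8,5)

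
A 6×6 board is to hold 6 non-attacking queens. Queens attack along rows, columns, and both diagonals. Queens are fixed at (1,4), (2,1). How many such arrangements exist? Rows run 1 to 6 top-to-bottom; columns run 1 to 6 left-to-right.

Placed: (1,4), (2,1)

1

Branch on row 3: col 3 → 0; col 5 → 1.
Sum: 0 + 1 = 1.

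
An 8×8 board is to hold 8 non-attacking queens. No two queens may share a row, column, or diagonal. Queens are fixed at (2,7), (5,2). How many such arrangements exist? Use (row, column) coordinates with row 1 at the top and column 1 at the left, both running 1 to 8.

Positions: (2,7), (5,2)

3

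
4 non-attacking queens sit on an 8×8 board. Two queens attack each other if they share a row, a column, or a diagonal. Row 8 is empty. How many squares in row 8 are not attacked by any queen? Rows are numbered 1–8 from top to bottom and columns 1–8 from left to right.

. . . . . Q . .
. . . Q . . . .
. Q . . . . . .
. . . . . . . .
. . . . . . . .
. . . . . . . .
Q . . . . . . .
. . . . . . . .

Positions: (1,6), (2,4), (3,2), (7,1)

3

(1,6) attacks row 8 at column 6.
(2,4) attacks row 8 at column 4.
(3,2) attacks row 8 at column 2 and diagonals 7.
(7,1) attacks row 8 at column 1 and diagonals 2.
Attacked columns: {1, 2, 4, 6, 7}. Safe: {3, 5, 8}.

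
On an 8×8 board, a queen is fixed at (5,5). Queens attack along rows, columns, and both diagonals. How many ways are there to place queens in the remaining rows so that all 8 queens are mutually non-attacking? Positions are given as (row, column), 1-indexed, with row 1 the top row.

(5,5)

Branch on row 1: col 2 → 0; col 3 → 3; col 4 → 1; col 6 → 3; col 7 → 1; col 8 → 0.
Sum: 0 + 3 + 1 + 3 + 1 + 0 = 8.

8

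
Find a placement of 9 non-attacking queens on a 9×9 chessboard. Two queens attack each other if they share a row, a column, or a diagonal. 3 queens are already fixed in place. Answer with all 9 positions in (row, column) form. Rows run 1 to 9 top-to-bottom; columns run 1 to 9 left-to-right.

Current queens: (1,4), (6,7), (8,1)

(1,4) (2,6) (3,8) (4,2) (5,5) (6,7) (7,9) (8,1) (9,3)

Row 2: attacked by (1,4)→{3,4,5}; (6,7)→{3,7}; (8,1)→{1,7}. Safe: 2, 6, 8, 9. Place at column 6.
Row 3: attacked by (1,4)→{2,4,6}; (2,6)→{5,6,7}; (6,7)→{4,7}; (8,1)→{1,6}. Safe: 3, 8, 9. Place at column 8.
Row 4: attacked by (1,4)→{1,4,7}; (2,6)→{4,6,8}; (3,8)→{7,8,9}; (6,7)→{5,7,9}; (8,1)→{1,5}. Safe: 2, 3. Place at column 2.
Row 5: attacked by (1,4)→{4,8}; (2,6)→{3,6,9}; (3,8)→{6,8}; (4,2)→{1,2,3}; (6,7)→{6,7,8}; (8,1)→{1,4}. Safe: 5. Place at column 5.
Row 7: attacked by (1,4)→{4}; (2,6)→{1,6}; (3,8)→{4,8}; (4,2)→{2,5}; (5,5)→{3,5,7}; (6,7)→{6,7,8}; (8,1)→{1,2}. Safe: 9. Place at column 9.
Row 9: attacked by (1,4)→{4}; (2,6)→{6}; (3,8)→{2,8}; (4,2)→{2,7}; (5,5)→{1,5,9}; (6,7)→{4,7}; (7,9)→{7,9}; (8,1)→{1,2}. Safe: 3. Place at column 3.
Columns [4, 6, 8, 2, 5, 7, 9, 1, 3], r−c [-3, -4, -5, 2, 0, -1, -2, 7, 6], r+c [5, 8, 11, 6, 10, 13, 16, 9, 12] are all distinct, so no two queens attack.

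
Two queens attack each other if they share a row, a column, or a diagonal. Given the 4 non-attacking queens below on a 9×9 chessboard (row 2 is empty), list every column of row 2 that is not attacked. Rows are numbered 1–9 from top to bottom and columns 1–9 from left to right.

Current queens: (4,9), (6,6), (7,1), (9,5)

columns 3, 4, 8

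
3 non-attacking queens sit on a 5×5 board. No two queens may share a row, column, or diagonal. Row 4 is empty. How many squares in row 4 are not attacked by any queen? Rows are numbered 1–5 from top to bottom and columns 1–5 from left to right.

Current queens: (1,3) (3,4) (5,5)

2

(1,3) attacks row 4 at column 3.
(3,4) attacks row 4 at column 4 and diagonals 3, 5.
(5,5) attacks row 4 at column 5 and diagonals 4.
Attacked columns: {3, 4, 5}. Safe: {1, 2}.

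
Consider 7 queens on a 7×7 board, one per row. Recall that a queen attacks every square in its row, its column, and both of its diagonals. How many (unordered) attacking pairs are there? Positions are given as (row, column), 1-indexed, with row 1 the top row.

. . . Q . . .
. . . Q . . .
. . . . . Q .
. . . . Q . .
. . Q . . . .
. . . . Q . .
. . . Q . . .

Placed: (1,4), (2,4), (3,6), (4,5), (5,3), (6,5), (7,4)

Same column: (1,4)–(2,4) (column 4); (1,4)–(7,4) (column 4); (2,4)–(7,4) (column 4); (4,5)–(6,5) (column 5).
Same diagonal: (1,4)–(3,6) (|1−3| = |4−6| = 2); (3,6)–(4,5) (|3−4| = |6−5| = 1); (6,5)–(7,4) (|6−7| = |5−4| = 1).
Total attacking pairs: 7.

7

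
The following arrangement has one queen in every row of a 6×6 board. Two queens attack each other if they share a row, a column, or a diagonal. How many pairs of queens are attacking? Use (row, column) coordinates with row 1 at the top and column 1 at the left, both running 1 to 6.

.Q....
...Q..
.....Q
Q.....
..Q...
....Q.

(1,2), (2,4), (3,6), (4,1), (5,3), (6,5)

0

All columns are distinct and no two queens satisfy |Δrow| = |Δcol|, so no pair attacks.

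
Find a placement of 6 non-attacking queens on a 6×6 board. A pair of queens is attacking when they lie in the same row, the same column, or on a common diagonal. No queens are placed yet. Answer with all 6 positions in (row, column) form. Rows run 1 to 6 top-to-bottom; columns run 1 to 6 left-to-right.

Row 1: Safe: 1, 2, 3, 4, 5, 6. Place at column 2.
Row 2: attacked by (1,2)→{1,2,3}. Safe: 4, 5, 6. Place at column 4.
Row 3: attacked by (1,2)→{2,4}; (2,4)→{3,4,5}. Safe: 1, 6. Place at column 6.
Row 4: attacked by (1,2)→{2,5}; (2,4)→{2,4,6}; (3,6)→{5,6}. Safe: 1, 3. Place at column 1.
Row 5: attacked by (1,2)→{2,6}; (2,4)→{1,4}; (3,6)→{4,6}; (4,1)→{1,2}. Safe: 3, 5. Place at column 3.
Row 6: attacked by (1,2)→{2}; (2,4)→{4}; (3,6)→{3,6}; (4,1)→{1,3}; (5,3)→{2,3,4}. Safe: 5. Place at column 5.
Columns [2, 4, 6, 1, 3, 5], r−c [-1, -2, -3, 3, 2, 1], r+c [3, 6, 9, 5, 8, 11] are all distinct, so no two queens attack.

(1,2) (2,4) (3,6) (4,1) (5,3) (6,5)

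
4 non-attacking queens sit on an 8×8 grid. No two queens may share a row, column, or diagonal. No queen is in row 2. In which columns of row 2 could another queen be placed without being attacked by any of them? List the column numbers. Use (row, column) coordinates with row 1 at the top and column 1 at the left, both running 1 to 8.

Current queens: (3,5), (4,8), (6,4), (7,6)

columns 2, 3, 7

(3,5) attacks row 2 at column 5 and diagonals 4, 6.
(4,8) attacks row 2 at column 8 and diagonals 6.
(6,4) attacks row 2 at column 4 and diagonals 8.
(7,6) attacks row 2 at column 6 and diagonals 1.
Attacked columns: {1, 4, 5, 6, 8}. Safe: {2, 3, 7}.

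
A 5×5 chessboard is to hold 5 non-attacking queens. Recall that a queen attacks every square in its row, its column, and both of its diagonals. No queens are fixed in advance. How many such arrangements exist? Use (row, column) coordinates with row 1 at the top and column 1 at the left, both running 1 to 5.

10

Branch on row 1: col 1 → 2; col 2 → 2; col 3 → 2; col 4 → 2; col 5 → 2.
Sum: 2 + 2 + 2 + 2 + 2 = 10.
(This is the classic 5-queens count.)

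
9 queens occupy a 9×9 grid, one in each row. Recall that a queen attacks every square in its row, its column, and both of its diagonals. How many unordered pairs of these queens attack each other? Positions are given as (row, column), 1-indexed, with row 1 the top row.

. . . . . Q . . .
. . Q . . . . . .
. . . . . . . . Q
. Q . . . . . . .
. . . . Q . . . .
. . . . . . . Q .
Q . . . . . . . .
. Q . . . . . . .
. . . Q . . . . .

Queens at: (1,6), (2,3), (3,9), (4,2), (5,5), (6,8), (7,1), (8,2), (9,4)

3

Same column: (4,2)–(8,2) (column 2).
Same diagonal: (5,5)–(8,2) (|5−8| = |5−2| = 3); (7,1)–(8,2) (|7−8| = |1−2| = 1).
Total attacking pairs: 3.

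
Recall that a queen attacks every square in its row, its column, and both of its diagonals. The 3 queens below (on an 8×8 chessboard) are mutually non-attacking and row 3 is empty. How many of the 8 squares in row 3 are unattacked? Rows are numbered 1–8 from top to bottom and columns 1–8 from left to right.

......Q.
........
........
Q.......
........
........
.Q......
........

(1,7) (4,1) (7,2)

3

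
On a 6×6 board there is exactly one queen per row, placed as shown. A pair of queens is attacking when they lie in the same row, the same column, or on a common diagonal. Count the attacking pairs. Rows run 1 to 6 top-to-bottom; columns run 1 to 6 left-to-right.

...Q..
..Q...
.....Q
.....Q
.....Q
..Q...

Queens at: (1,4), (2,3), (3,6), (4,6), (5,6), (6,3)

Same column: (2,3)–(6,3) (column 3); (3,6)–(4,6) (column 6); (3,6)–(5,6) (column 6); (4,6)–(5,6) (column 6).
Same diagonal: (1,4)–(2,3) (|1−2| = |4−3| = 1); (1,4)–(3,6) (|1−3| = |4−6| = 2); (2,3)–(5,6) (|2−5| = |3−6| = 3); (3,6)–(6,3) (|3−6| = |6−3| = 3).
Total attacking pairs: 8.

8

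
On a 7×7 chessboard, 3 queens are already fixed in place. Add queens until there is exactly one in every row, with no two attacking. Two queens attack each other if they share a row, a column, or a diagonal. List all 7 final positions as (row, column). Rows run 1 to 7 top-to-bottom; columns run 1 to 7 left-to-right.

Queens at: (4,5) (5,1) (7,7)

Row 1: attacked by (4,5)→{2,5}; (5,1)→{1,5}; (7,7)→{1,7}. Safe: 3, 4, 6. Place at column 3.
Row 2: attacked by (1,3)→{2,3,4}; (4,5)→{3,5,7}; (5,1)→{1,4}; (7,7)→{2,7}. Safe: 6. Place at column 6.
Row 3: attacked by (1,3)→{1,3,5}; (2,6)→{5,6,7}; (4,5)→{4,5,6}; (5,1)→{1,3}; (7,7)→{3,7}. Safe: 2. Place at column 2.
Row 6: attacked by (1,3)→{3}; (2,6)→{2,6}; (3,2)→{2,5}; (4,5)→{3,5,7}; (5,1)→{1,2}; (7,7)→{6,7}. Safe: 4. Place at column 4.
Columns [3, 6, 2, 5, 1, 4, 7], r−c [-2, -4, 1, -1, 4, 2, 0], r+c [4, 8, 5, 9, 6, 10, 14] are all distinct, so no two queens attack.

(1,3) (2,6) (3,2) (4,5) (5,1) (6,4) (7,7)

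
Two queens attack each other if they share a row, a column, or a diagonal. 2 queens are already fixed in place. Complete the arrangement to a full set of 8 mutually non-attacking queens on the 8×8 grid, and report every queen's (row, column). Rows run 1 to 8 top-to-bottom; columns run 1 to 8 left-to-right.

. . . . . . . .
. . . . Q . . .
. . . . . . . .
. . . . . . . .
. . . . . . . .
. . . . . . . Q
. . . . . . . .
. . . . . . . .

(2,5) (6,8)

Row 1: attacked by (2,5)→{4,5,6}; (6,8)→{3,8}. Safe: 1, 2, 7. Place at column 7.
Row 3: attacked by (1,7)→{5,7}; (2,5)→{4,5,6}; (6,8)→{5,8}. Safe: 1, 2, 3. Place at column 3.
Row 4: attacked by (1,7)→{4,7}; (2,5)→{3,5,7}; (3,3)→{2,3,4}; (6,8)→{6,8}. Safe: 1. Place at column 1.
Row 5: attacked by (1,7)→{3,7}; (2,5)→{2,5,8}; (3,3)→{1,3,5}; (4,1)→{1,2}; (6,8)→{7,8}. Safe: 4, 6. Place at column 6.
Row 7: attacked by (1,7)→{1,7}; (2,5)→{5}; (3,3)→{3,7}; (4,1)→{1,4}; (5,6)→{4,6,8}; (6,8)→{7,8}. Safe: 2. Place at column 2.
Row 8: attacked by (1,7)→{7}; (2,5)→{5}; (3,3)→{3,8}; (4,1)→{1,5}; (5,6)→{3,6}; (6,8)→{6,8}; (7,2)→{1,2,3}. Safe: 4. Place at column 4.
Columns [7, 5, 3, 1, 6, 8, 2, 4], r−c [-6, -3, 0, 3, -1, -2, 5, 4], r+c [8, 7, 6, 5, 11, 14, 9, 12] are all distinct, so no two queens attack.

(1,7) (2,5) (3,3) (4,1) (5,6) (6,8) (7,2) (8,4)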